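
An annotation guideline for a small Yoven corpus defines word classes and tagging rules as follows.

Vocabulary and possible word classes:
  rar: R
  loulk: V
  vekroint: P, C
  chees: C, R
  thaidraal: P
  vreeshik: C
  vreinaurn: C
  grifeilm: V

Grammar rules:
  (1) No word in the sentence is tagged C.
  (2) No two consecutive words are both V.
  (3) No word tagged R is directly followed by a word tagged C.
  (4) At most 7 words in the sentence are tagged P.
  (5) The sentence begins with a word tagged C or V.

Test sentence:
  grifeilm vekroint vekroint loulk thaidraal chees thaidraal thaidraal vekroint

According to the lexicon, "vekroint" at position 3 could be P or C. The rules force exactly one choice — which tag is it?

Candidates per position — 1:grifeilm {V}; 2:vekroint {P,C}; 3:vekroint {P,C}; 4:loulk {V}; 5:thaidraal {P}; 6:chees {C,R}; 7:thaidraal {P}; 8:thaidraal {P}; 9:vekroint {P,C}.
Position 2: C is ruled out by rule 1; that leaves P.
Position 3: C is ruled out by rule 1; that leaves P.
Position 6: C is ruled out by rule 1; that leaves R.
Position 9: C is ruled out by rule 1; that leaves P.
So the tagging must be: V P P V P R P P P.
Verifying each rule — rule 1 ok; rule 2 ok; rule 3 ok; rule 4 ok; rule 5 ok.

P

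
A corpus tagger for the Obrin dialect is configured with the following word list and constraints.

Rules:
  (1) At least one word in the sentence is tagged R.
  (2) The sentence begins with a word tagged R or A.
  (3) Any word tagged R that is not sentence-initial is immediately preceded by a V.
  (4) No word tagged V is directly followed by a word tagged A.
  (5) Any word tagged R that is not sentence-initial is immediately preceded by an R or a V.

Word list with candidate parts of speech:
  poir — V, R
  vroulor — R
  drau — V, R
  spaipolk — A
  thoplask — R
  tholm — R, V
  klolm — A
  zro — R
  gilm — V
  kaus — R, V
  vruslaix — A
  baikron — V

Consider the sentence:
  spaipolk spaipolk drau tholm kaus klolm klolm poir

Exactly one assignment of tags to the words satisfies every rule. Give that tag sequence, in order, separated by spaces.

A A V V R A A V

Candidates per position — 1:spaipolk {A}; 2:spaipolk {A}; 3:drau {V,R}; 4:tholm {R,V}; 5:kaus {R,V}; 6:klolm {A}; 7:klolm {A}; 8:poir {V,R}.
Position 3: R is ruled out by rule 3; that leaves V.
Position 5: V is ruled out by rule 4; that leaves R.
Position 8: R is ruled out by rule 3; that leaves V.
Position 4: R is ruled out by rule 3; that leaves V.
So the tagging must be: A A V V R A A V.
Verifying each rule — rule 1 ✓; rule 2 ✓; rule 3 ✓; rule 4 ✓; rule 5 ✓.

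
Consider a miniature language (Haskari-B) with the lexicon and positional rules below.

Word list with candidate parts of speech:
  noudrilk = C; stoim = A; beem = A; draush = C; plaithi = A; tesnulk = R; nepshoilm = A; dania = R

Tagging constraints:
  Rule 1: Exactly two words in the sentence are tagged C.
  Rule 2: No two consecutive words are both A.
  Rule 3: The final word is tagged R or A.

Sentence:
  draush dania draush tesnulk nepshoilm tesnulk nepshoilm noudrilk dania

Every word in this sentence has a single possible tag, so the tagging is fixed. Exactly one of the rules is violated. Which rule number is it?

Fixed tagging: C R C R A R A C R.
Checking each rule: R1 violated, R2 holds, R3 holds.
Only rule 1 fails.

1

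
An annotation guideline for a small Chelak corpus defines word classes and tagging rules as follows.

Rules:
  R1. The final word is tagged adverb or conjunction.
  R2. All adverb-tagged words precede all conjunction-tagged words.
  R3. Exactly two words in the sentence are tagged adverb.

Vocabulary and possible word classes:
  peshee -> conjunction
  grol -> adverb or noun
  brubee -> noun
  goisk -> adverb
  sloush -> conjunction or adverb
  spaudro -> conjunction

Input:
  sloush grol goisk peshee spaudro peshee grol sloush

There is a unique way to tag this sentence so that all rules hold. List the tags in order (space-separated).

Candidates per position — 1:sloush {conjunction,adverb}; 2:grol {adverb,noun}; 3:goisk {adverb}; 4:peshee {conjunction}; 5:spaudro {conjunction}; 6:peshee {conjunction}; 7:grol {adverb,noun}; 8:sloush {conjunction,adverb}.
At position 1, choosing conjunction makes rule 2 impossible to satisfy; hence adverb.
At position 2, choosing adverb makes rule 3 impossible to satisfy; hence noun.
At position 7, choosing adverb makes rule 2 impossible to satisfy; hence noun.
At position 8, choosing adverb makes rule 2 impossible to satisfy; hence conjunction.
The only consistent sequence is: adverb noun adverb conjunction conjunction conjunction noun conjunction.
Verifying each rule — rule 1 holds; rule 2 holds; rule 3 holds.

adverb noun adverb conjunction conjunction conjunction noun conjunction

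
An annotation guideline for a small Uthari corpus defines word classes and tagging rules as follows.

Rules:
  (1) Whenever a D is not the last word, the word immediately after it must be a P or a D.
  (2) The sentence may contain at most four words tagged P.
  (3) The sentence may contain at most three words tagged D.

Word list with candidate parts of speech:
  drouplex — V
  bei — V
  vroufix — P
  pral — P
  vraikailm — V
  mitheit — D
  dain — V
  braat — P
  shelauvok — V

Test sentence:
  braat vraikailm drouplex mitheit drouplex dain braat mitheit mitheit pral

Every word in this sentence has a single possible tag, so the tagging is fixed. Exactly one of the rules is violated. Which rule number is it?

1

Fixed tagging: P V V D V V P D D P.
Checking each rule: R1 violated, R2 holds, R3 holds.
Only rule 1 fails.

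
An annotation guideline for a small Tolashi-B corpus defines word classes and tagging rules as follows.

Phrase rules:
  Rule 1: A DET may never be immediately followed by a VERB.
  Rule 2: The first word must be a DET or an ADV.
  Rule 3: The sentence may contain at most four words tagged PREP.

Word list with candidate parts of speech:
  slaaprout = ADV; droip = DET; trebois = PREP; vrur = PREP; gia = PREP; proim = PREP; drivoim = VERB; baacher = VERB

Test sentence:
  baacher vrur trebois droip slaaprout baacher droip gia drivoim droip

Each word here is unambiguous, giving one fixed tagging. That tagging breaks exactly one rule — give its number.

2

Fixed tagging: VERB PREP PREP DET ADV VERB DET PREP VERB DET.
Checking each rule: R1 holds, R2 violated, R3 holds.
Only rule 2 fails.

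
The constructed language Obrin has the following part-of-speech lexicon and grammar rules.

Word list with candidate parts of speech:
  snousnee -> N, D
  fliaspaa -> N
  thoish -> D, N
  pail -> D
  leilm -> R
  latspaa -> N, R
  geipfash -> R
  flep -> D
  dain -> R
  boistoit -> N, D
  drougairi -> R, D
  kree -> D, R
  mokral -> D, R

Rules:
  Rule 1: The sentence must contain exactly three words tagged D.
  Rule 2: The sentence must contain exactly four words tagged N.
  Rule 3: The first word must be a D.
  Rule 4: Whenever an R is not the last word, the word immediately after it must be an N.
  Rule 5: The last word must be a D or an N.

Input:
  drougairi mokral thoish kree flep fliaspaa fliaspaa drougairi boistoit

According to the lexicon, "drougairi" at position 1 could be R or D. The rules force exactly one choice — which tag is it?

Candidates per position — 1:drougairi {R,D}; 2:mokral {D,R}; 3:thoish {D,N}; 4:kree {D,R}; 5:flep {D}; 6:fliaspaa {N}; 7:fliaspaa {N}; 8:drougairi {R,D}; 9:boistoit {N,D}.
At position 1, choosing R makes rule 3 impossible to satisfy; hence D.
At position 3, choosing D makes rule 2 impossible to satisfy; hence N.
At position 4, choosing R makes rule 4 impossible to satisfy; hence D.
At position 8, choosing D makes rule 1 impossible to satisfy; hence R.
At position 9, choosing D makes rule 1 impossible to satisfy; hence N.
At position 2, choosing D makes rule 1 impossible to satisfy; hence R.
So the tagging must be: D R N D D N N R N.
Checking: rule 1 holds; rule 2 holds; rule 3 holds; rule 4 holds; rule 5 holds.

D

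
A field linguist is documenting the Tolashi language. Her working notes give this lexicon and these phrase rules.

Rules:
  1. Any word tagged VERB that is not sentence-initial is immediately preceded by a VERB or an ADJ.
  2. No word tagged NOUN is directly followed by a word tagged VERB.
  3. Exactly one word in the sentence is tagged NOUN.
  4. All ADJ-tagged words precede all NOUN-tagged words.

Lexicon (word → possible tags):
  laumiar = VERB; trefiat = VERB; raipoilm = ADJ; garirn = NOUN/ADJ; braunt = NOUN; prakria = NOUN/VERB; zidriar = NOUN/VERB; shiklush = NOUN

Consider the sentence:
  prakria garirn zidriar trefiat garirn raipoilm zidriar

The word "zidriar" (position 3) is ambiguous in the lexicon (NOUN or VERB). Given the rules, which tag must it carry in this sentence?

Candidates per position — 1:prakria {NOUN,VERB}; 2:garirn {NOUN,ADJ}; 3:zidriar {NOUN,VERB}; 4:trefiat {VERB}; 5:garirn {NOUN,ADJ}; 6:raipoilm {ADJ}; 7:zidriar {NOUN,VERB}.
Position 1: tagging it NOUN would leave rule 4 unsatisfiable, so it must be VERB.
Position 2: tagging it NOUN would leave rule 1 unsatisfiable, so it must be ADJ.
Position 3: tagging it NOUN would leave rule 1 unsatisfiable, so it must be VERB.
Position 5: tagging it NOUN would leave rule 4 unsatisfiable, so it must be ADJ.
Position 7: tagging it VERB would leave rule 3 unsatisfiable, so it must be NOUN.
So the tagging must be: VERB ADJ VERB VERB ADJ ADJ NOUN.
Check: rule 1 holds; rule 2 holds; rule 3 holds; rule 4 holds.

VERB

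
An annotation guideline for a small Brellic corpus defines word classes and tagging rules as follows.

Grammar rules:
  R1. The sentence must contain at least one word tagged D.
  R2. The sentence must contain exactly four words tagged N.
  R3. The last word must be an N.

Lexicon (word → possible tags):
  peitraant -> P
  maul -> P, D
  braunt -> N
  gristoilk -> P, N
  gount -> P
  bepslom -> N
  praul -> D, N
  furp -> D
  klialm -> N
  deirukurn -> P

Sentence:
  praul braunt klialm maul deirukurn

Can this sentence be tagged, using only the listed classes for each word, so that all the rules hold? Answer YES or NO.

NO

Candidates per position — 1:praul {D,N}; 2:braunt {N}; 3:klialm {N}; 4:maul {P,D}; 5:deirukurn {P}.
Rule 2 cannot be satisfied by any choice of tags from the lexicon.
So there is no consistent tagging.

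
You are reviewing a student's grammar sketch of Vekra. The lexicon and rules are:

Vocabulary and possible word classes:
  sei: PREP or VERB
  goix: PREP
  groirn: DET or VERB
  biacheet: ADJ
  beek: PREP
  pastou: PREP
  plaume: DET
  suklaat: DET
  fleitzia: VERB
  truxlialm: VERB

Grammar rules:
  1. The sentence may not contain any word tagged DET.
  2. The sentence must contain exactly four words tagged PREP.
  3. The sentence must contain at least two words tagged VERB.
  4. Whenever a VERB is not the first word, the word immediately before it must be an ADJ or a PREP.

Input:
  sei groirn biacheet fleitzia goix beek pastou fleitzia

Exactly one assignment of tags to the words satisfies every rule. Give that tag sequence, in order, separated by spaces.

Candidates per position — 1:sei {PREP,VERB}; 2:groirn {DET,VERB}; 3:biacheet {ADJ}; 4:fleitzia {VERB}; 5:goix {PREP}; 6:beek {PREP}; 7:pastou {PREP}; 8:fleitzia {VERB}.
At position 1, choosing VERB makes rule 2 impossible to satisfy; hence PREP.
At position 2, choosing DET makes rule 1 impossible to satisfy; hence VERB.
So the tagging must be: PREP VERB ADJ VERB PREP PREP PREP VERB.
Verifying each rule — rule 1 satisfied; rule 2 satisfied; rule 3 satisfied; rule 4 satisfied.

PREP VERB ADJ VERB PREP PREP PREP VERB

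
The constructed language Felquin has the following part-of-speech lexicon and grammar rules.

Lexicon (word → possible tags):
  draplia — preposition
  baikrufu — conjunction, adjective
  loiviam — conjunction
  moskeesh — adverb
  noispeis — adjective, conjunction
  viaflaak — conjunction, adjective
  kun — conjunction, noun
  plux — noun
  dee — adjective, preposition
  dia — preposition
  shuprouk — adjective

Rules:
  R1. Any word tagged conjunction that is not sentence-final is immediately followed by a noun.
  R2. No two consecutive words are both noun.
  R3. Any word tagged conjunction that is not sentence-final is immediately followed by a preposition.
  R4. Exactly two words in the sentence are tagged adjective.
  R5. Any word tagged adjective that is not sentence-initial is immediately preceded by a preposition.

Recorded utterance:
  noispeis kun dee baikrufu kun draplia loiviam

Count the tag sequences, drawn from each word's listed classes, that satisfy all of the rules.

Candidates per position — 1:noispeis {adjective,conjunction}; 2:kun {conjunction,noun}; 3:dee {adjective,preposition}; 4:baikrufu {conjunction,adjective}; 5:kun {conjunction,noun}; 6:draplia {preposition}; 7:loiviam {conjunction}.
There are 32 candidate sequences in total.
The sequences that satisfy every rule: adjective noun preposition adjective noun preposition conjunction.
Count = 1.

1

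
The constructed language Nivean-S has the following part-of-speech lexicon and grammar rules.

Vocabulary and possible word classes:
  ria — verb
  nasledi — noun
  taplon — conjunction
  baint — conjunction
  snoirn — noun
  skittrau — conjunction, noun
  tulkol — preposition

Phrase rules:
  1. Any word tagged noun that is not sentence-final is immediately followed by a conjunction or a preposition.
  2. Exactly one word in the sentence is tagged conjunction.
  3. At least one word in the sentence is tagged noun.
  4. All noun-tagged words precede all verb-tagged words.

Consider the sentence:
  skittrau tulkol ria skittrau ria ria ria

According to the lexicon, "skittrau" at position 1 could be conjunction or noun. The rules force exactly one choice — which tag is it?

noun

Candidates per position — 1:skittrau {conjunction,noun}; 2:tulkol {preposition}; 3:ria {verb}; 4:skittrau {conjunction,noun}; 5:ria {verb}; 6:ria {verb}; 7:ria {verb}.
If word 4 were noun, no tagging could satisfy rule 1; so word 4 is conjunction.
If word 1 were conjunction, no tagging could satisfy rule 2; so word 1 is noun.
That leaves exactly one tagging: noun preposition verb conjunction verb verb verb.
Rule-by-rule: rule 1 ok; rule 2 ok; rule 3 ok; rule 4 ok.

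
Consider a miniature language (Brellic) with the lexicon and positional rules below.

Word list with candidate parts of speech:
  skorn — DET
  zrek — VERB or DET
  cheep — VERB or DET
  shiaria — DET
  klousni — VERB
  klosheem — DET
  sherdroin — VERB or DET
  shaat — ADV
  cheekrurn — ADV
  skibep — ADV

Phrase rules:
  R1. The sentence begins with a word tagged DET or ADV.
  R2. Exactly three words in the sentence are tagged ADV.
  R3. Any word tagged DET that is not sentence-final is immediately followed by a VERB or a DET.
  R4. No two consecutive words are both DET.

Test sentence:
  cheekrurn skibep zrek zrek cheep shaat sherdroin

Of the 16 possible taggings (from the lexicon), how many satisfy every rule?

Candidates per position — 1:cheekrurn {ADV}; 2:skibep {ADV}; 3:zrek {VERB,DET}; 4:zrek {VERB,DET}; 5:cheep {VERB,DET}; 6:shaat {ADV}; 7:sherdroin {VERB,DET}.
There are 16 candidate sequences in total.
Checking each against the rules leaves 6 sequences.
Count = 6.

6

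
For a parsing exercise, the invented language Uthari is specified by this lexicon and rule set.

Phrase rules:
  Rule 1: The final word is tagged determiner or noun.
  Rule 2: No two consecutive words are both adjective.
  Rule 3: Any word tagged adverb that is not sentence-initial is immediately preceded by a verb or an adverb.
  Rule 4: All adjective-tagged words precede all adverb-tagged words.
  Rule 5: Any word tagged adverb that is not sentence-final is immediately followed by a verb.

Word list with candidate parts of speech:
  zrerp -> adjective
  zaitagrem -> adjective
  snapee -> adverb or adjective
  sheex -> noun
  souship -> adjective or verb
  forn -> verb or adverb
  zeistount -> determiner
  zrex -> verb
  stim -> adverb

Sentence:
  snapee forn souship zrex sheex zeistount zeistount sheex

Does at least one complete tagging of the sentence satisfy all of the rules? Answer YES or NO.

Candidates per position — 1:snapee {adverb,adjective}; 2:forn {verb,adverb}; 3:souship {adjective,verb}; 4:zrex {verb}; 5:sheex {noun}; 6:zeistount {determiner}; 7:zeistount {determiner}; 8:sheex {noun}.
One satisfying assignment: adjective verb adjective verb noun determiner determiner noun.
Check: rule 1 holds; rule 2 holds; rule 3 holds; rule 4 holds; rule 5 holds.

YES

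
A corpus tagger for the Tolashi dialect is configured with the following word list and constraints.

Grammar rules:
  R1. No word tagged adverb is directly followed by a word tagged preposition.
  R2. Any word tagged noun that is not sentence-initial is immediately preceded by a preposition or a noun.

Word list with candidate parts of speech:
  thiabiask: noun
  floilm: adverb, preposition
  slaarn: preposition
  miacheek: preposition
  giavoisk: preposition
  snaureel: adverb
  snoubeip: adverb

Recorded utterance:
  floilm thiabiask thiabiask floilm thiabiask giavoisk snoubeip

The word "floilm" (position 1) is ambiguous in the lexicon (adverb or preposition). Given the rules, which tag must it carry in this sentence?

Candidates per position — 1:floilm {adverb,preposition}; 2:thiabiask {noun}; 3:thiabiask {noun}; 4:floilm {adverb,preposition}; 5:thiabiask {noun}; 6:giavoisk {preposition}; 7:snoubeip {adverb}.
If word 1 were adverb, no tagging could satisfy rule 2; so word 1 is preposition.
If word 4 were adverb, no tagging could satisfy rule 2; so word 4 is preposition.
The only consistent sequence is: preposition noun noun preposition noun preposition adverb.
Check: rule 1 holds; rule 2 holds.

preposition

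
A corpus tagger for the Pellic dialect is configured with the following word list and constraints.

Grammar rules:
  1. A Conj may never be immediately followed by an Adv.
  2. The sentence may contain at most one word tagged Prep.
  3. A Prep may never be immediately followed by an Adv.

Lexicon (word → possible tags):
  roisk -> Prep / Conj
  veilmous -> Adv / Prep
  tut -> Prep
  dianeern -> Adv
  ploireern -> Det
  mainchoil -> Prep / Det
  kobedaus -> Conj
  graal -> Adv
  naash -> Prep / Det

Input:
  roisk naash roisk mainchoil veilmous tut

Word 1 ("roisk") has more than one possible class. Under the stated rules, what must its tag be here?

Conj

Candidates per position — 1:roisk {Prep,Conj}; 2:naash {Prep,Det}; 3:roisk {Prep,Conj}; 4:mainchoil {Prep,Det}; 5:veilmous {Adv,Prep}; 6:tut {Prep}.
Word 1 cannot be Prep — rule 2 would then fail for every completion. It is Conj.
Word 2 cannot be Prep — rule 2 would then fail for every completion. It is Det.
Word 3 cannot be Prep — rule 2 would then fail for every completion. It is Conj.
Word 4 cannot be Prep — rule 2 would then fail for every completion. It is Det.
Word 5 cannot be Prep — rule 2 would then fail for every completion. It is Adv.
So the tagging must be: Conj Det Conj Det Adv Prep.
Rule-by-rule: rule 1 holds; rule 2 holds; rule 3 holds.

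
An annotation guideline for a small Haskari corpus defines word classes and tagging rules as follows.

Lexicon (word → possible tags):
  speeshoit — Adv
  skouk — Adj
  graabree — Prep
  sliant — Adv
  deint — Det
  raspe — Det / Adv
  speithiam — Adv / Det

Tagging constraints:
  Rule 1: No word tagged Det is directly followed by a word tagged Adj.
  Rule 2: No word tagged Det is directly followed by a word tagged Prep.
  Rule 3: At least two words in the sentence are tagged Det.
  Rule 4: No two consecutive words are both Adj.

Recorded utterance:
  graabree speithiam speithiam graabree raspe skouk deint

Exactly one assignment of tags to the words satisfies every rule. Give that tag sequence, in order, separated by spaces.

Prep Det Adv Prep Adv Adj Det

Candidates per position — 1:graabree {Prep}; 2:speithiam {Adv,Det}; 3:speithiam {Adv,Det}; 4:graabree {Prep}; 5:raspe {Det,Adv}; 6:skouk {Adj}; 7:deint {Det}.
Position 3: tagging it Det would leave rule 2 unsatisfiable, so it must be Adv.
Position 5: tagging it Det would leave rule 1 unsatisfiable, so it must be Adv.
Position 2: tagging it Adv would leave rule 3 unsatisfiable, so it must be Det.
That leaves exactly one tagging: Prep Det Adv Prep Adv Adj Det.
Checking: rule 1 ✓; rule 2 ✓; rule 3 ✓; rule 4 ✓.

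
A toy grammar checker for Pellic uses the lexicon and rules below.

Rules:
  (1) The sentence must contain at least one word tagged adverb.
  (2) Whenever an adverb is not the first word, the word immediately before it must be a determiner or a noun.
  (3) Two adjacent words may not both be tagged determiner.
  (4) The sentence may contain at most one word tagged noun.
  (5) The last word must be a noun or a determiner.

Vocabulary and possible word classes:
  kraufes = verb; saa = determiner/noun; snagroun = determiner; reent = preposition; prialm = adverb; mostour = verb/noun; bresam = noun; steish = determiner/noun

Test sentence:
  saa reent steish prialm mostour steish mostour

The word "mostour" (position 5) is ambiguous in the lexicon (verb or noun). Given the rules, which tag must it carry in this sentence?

verb

Candidates per position — 1:saa {determiner,noun}; 2:reent {preposition}; 3:steish {determiner,noun}; 4:prialm {adverb}; 5:mostour {verb,noun}; 6:steish {determiner,noun}; 7:mostour {verb,noun}.
Position 7: verb is ruled out by rule 5; that leaves noun.
Position 1: noun is ruled out by rule 4; that leaves determiner.
Position 3: noun is ruled out by rule 4; that leaves determiner.
Position 5: noun is ruled out by rule 4; that leaves verb.
Position 6: noun is ruled out by rule 4; that leaves determiner.
That leaves exactly one tagging: determiner preposition determiner adverb verb determiner noun.
Verifying each rule — rule 1 satisfied; rule 2 satisfied; rule 3 satisfied; rule 4 satisfied; rule 5 satisfied.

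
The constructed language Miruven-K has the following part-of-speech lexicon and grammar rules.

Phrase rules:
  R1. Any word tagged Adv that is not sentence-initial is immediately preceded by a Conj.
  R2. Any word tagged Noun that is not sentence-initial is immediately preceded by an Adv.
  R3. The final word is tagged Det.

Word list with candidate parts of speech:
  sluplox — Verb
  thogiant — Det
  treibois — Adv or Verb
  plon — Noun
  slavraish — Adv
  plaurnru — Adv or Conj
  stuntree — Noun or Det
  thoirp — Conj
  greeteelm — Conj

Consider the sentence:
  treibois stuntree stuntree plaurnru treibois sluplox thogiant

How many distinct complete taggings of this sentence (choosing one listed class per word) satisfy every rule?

6

Candidates per position — 1:treibois {Adv,Verb}; 2:stuntree {Noun,Det}; 3:stuntree {Noun,Det}; 4:plaurnru {Adv,Conj}; 5:treibois {Adv,Verb}; 6:sluplox {Verb}; 7:thogiant {Det}.
There are 32 candidate sequences in total.
Checking each against the rules leaves 6 sequences.
Count = 6.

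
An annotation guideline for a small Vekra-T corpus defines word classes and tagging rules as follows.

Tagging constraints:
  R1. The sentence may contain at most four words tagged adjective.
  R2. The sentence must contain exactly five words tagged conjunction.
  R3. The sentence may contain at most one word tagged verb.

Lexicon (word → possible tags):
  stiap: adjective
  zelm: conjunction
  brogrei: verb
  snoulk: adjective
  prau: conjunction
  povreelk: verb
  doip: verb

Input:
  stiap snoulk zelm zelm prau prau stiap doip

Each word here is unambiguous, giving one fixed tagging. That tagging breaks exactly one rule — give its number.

2

Fixed tagging: adjective adjective conjunction conjunction conjunction conjunction adjective verb.
Applying the rules: R1 ✓, R2 ✗, R3 ✓.
Only rule 2 fails.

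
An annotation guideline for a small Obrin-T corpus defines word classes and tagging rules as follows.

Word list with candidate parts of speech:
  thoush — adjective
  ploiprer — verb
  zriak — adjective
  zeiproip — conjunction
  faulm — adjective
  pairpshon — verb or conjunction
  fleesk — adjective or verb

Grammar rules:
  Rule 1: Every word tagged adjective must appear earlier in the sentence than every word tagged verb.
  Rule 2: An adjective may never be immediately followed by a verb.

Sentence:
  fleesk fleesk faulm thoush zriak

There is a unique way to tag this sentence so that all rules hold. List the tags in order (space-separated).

adjective adjective adjective adjective adjective

Candidates per position — 1:fleesk {adjective,verb}; 2:fleesk {adjective,verb}; 3:faulm {adjective}; 4:thoush {adjective}; 5:zriak {adjective}.
Position 1: verb is ruled out by rule 1; that leaves adjective.
Position 2: verb is ruled out by rule 1; that leaves adjective.
The only consistent sequence is: adjective adjective adjective adjective adjective.
Checking: rule 1 satisfied; rule 2 satisfied.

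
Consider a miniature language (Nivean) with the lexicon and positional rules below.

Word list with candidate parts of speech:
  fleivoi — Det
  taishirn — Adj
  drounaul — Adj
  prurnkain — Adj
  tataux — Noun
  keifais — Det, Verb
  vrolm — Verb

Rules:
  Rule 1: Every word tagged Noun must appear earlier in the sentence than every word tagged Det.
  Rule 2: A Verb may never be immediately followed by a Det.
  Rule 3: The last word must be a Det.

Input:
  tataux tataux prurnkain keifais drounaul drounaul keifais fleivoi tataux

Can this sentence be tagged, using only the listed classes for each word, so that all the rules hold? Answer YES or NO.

Candidates per position — 1:tataux {Noun}; 2:tataux {Noun}; 3:prurnkain {Adj}; 4:keifais {Det,Verb}; 5:drounaul {Adj}; 6:drounaul {Adj}; 7:keifais {Det,Verb}; 8:fleivoi {Det}; 9:tataux {Noun}.
Rule 1 cannot be satisfied by any choice of tags from the lexicon.
So there is no consistent tagging.

NO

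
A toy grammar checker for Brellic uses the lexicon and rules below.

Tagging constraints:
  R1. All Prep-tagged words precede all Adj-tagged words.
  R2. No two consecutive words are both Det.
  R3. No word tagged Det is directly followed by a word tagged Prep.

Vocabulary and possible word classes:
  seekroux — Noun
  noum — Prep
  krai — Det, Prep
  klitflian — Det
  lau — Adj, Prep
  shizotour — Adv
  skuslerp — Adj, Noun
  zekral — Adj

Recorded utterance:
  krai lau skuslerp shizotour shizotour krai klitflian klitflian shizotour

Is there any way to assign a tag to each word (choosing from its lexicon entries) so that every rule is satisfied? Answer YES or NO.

Candidates per position — 1:krai {Det,Prep}; 2:lau {Adj,Prep}; 3:skuslerp {Adj,Noun}; 4:shizotour {Adv}; 5:shizotour {Adv}; 6:krai {Det,Prep}; 7:klitflian {Det}; 8:klitflian {Det}; 9:shizotour {Adv}.
Rule 2 cannot be satisfied by any choice of tags from the lexicon.
So there is no consistent tagging.

NO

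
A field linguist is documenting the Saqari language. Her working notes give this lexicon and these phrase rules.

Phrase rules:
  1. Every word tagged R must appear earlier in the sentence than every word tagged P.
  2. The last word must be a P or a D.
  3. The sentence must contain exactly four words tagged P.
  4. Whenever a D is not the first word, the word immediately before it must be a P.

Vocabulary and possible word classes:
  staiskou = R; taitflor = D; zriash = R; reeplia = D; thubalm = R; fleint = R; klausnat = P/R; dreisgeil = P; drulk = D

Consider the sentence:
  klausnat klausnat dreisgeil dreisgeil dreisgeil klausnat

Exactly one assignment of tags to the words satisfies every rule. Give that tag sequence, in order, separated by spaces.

R R P P P P

Candidates per position — 1:klausnat {P,R}; 2:klausnat {P,R}; 3:dreisgeil {P}; 4:dreisgeil {P}; 5:dreisgeil {P}; 6:klausnat {P,R}.
At position 6, choosing R makes rule 1 impossible to satisfy; hence P.
At position 1, choosing P makes rule 3 impossible to satisfy; hence R.
At position 2, choosing P makes rule 3 impossible to satisfy; hence R.
That leaves exactly one tagging: R R P P P P.
Checking: rule 1 ✓; rule 2 ✓; rule 3 ✓; rule 4 ✓.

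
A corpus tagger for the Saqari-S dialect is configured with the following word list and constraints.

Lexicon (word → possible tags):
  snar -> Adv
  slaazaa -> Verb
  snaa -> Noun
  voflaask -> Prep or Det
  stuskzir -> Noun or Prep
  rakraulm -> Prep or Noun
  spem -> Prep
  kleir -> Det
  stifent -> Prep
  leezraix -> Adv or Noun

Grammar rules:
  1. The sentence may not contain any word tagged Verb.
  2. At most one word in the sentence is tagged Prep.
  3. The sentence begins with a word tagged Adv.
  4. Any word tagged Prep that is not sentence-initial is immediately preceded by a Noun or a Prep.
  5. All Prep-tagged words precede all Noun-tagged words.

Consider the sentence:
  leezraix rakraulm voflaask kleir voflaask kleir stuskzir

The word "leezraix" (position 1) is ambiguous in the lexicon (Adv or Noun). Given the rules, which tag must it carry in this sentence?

Candidates per position — 1:leezraix {Adv,Noun}; 2:rakraulm {Prep,Noun}; 3:voflaask {Prep,Det}; 4:kleir {Det}; 5:voflaask {Prep,Det}; 6:kleir {Det}; 7:stuskzir {Noun,Prep}.
At position 1, choosing Noun makes rule 3 impossible to satisfy; hence Adv.
At position 2, choosing Prep makes rule 4 impossible to satisfy; hence Noun.
At position 3, choosing Prep makes rule 5 impossible to satisfy; hence Det.
At position 5, choosing Prep makes rule 4 impossible to satisfy; hence Det.
At position 7, choosing Prep makes rule 4 impossible to satisfy; hence Noun.
So the tagging must be: Adv Noun Det Det Det Det Noun.
Check: rule 1 satisfied; rule 2 satisfied; rule 3 satisfied; rule 4 satisfied; rule 5 satisfied.

Adv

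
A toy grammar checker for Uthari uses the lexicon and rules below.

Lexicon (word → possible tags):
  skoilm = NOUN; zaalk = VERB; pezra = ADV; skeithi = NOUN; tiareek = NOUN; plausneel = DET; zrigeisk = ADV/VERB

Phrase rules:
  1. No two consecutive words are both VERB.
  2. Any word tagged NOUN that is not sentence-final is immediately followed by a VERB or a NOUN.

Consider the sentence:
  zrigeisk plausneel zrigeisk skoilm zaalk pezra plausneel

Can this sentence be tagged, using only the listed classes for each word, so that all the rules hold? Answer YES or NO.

Candidates per position — 1:zrigeisk {ADV,VERB}; 2:plausneel {DET}; 3:zrigeisk {ADV,VERB}; 4:skoilm {NOUN}; 5:zaalk {VERB}; 6:pezra {ADV}; 7:plausneel {DET}.
One satisfying assignment: ADV DET VERB NOUN VERB ADV DET.
Rule-by-rule: rule 1 satisfied; rule 2 satisfied.

YES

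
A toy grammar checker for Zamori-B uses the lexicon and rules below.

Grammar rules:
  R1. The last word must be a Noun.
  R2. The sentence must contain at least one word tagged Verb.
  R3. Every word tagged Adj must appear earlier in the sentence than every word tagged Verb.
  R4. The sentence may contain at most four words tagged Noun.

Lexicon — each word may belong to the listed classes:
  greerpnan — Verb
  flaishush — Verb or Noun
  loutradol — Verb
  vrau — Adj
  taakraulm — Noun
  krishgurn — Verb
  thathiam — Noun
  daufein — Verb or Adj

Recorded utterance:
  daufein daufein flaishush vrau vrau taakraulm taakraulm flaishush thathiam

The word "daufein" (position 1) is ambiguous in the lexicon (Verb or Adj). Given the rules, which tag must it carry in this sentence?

Adj

Candidates per position — 1:daufein {Verb,Adj}; 2:daufein {Verb,Adj}; 3:flaishush {Verb,Noun}; 4:vrau {Adj}; 5:vrau {Adj}; 6:taakraulm {Noun}; 7:taakraulm {Noun}; 8:flaishush {Verb,Noun}; 9:thathiam {Noun}.
Position 1: Verb is ruled out by rule 3; that leaves Adj.
Position 2: Verb is ruled out by rule 3; that leaves Adj.
Position 3: Verb is ruled out by rule 3; that leaves Noun.
Position 8: Noun is ruled out by rule 2; that leaves Verb.
The unique satisfying tagging is: Adj Adj Noun Adj Adj Noun Noun Verb Noun.
Verifying each rule — rule 1 ✓; rule 2 ✓; rule 3 ✓; rule 4 ✓.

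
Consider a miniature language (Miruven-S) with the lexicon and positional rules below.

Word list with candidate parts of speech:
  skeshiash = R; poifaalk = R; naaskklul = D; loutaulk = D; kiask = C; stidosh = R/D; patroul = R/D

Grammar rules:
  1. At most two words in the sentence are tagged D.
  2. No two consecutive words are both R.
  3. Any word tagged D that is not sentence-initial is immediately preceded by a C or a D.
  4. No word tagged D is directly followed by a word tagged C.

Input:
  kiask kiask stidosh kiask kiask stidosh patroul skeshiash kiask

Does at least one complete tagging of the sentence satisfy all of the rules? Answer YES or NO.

Candidates per position — 1:kiask {C}; 2:kiask {C}; 3:stidosh {R,D}; 4:kiask {C}; 5:kiask {C}; 6:stidosh {R,D}; 7:patroul {R,D}; 8:skeshiash {R}; 9:kiask {C}.
One satisfying assignment: C C R C C D D R C.
Check: rule 1 ok; rule 2 ok; rule 3 ok; rule 4 ok.

YES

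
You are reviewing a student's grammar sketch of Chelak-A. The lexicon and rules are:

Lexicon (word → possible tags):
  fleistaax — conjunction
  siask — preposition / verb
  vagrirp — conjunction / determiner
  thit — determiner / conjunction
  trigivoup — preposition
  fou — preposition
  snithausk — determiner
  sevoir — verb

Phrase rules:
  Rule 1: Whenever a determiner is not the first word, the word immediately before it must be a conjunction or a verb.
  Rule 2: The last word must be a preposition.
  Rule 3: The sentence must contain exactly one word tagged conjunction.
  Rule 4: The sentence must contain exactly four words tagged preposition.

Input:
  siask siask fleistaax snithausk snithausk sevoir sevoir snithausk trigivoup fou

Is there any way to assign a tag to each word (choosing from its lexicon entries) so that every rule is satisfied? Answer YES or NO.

NO

Candidates per position — 1:siask {preposition,verb}; 2:siask {preposition,verb}; 3:fleistaax {conjunction}; 4:snithausk {determiner}; 5:snithausk {determiner}; 6:sevoir {verb}; 7:sevoir {verb}; 8:snithausk {determiner}; 9:trigivoup {preposition}; 10:fou {preposition}.
Rule 1 cannot be satisfied by any choice of tags from the lexicon.
So there is no consistent tagging.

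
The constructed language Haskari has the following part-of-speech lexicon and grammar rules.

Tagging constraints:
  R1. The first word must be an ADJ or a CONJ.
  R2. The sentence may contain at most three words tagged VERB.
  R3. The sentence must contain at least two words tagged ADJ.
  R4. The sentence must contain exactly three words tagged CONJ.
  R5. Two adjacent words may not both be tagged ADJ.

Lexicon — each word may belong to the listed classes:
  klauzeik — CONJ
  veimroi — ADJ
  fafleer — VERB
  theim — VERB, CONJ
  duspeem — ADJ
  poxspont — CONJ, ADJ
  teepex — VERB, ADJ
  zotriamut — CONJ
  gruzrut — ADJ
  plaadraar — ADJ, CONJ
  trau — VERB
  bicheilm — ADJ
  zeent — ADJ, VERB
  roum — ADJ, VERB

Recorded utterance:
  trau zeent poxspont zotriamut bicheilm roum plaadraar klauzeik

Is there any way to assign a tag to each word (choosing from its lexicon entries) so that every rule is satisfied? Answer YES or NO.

NO

Candidates per position — 1:trau {VERB}; 2:zeent {ADJ,VERB}; 3:poxspont {CONJ,ADJ}; 4:zotriamut {CONJ}; 5:bicheilm {ADJ}; 6:roum {ADJ,VERB}; 7:plaadraar {ADJ,CONJ}; 8:klauzeik {CONJ}.
Rule 1 cannot be satisfied by any choice of tags from the lexicon.
So there is no consistent tagging.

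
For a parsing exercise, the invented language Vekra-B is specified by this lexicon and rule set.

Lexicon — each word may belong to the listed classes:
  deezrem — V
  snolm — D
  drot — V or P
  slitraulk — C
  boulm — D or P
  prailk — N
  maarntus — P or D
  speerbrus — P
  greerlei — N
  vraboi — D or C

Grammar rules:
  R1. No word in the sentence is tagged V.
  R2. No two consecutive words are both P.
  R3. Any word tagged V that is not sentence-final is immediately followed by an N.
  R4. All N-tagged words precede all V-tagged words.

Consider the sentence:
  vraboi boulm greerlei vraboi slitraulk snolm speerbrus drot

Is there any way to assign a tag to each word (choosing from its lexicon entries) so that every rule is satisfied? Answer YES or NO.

Candidates per position — 1:vraboi {D,C}; 2:boulm {D,P}; 3:greerlei {N}; 4:vraboi {D,C}; 5:slitraulk {C}; 6:snolm {D}; 7:speerbrus {P}; 8:drot {V,P}.
Every candidate sequence violates at least one rule; no consistent tagging exists.

NO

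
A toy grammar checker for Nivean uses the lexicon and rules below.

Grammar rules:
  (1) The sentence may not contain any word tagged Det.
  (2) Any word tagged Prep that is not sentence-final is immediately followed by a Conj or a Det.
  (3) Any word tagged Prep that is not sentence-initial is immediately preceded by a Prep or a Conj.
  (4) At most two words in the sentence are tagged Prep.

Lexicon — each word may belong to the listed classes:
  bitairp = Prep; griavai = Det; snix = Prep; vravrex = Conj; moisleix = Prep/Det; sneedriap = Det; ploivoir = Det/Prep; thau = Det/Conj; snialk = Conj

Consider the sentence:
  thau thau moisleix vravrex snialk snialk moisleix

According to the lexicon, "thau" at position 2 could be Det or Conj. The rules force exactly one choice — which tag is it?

Candidates per position — 1:thau {Det,Conj}; 2:thau {Det,Conj}; 3:moisleix {Prep,Det}; 4:vravrex {Conj}; 5:snialk {Conj}; 6:snialk {Conj}; 7:moisleix {Prep,Det}.
At position 1, choosing Det makes rule 1 impossible to satisfy; hence Conj.
At position 2, choosing Det makes rule 1 impossible to satisfy; hence Conj.
At position 3, choosing Det makes rule 1 impossible to satisfy; hence Prep.
At position 7, choosing Det makes rule 1 impossible to satisfy; hence Prep.
So the tagging must be: Conj Conj Prep Conj Conj Conj Prep.
Checking: rule 1 ✓; rule 2 ✓; rule 3 ✓; rule 4 ✓.

Conj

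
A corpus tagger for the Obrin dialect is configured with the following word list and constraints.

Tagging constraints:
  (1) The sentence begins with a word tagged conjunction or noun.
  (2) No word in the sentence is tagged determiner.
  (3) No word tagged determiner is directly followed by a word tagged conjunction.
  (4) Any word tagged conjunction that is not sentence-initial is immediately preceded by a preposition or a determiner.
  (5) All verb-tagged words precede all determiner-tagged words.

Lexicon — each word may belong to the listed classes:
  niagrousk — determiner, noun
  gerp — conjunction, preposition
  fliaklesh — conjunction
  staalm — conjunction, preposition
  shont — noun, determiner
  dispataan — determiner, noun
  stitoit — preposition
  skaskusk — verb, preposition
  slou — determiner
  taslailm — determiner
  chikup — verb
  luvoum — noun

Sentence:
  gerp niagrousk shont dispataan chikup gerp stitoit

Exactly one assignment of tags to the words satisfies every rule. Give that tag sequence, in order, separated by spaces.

conjunction noun noun noun verb preposition preposition

Candidates per position — 1:gerp {conjunction,preposition}; 2:niagrousk {determiner,noun}; 3:shont {noun,determiner}; 4:dispataan {determiner,noun}; 5:chikup {verb}; 6:gerp {conjunction,preposition}; 7:stitoit {preposition}.
Position 1: tagging it preposition would leave rule 1 unsatisfiable, so it must be conjunction.
Position 2: tagging it determiner would leave rule 2 unsatisfiable, so it must be noun.
Position 3: tagging it determiner would leave rule 2 unsatisfiable, so it must be noun.
Position 4: tagging it determiner would leave rule 2 unsatisfiable, so it must be noun.
Position 6: tagging it conjunction would leave rule 4 unsatisfiable, so it must be preposition.
That leaves exactly one tagging: conjunction noun noun noun verb preposition preposition.
Verifying each rule — rule 1 holds; rule 2 holds; rule 3 holds; rule 4 holds; rule 5 holds.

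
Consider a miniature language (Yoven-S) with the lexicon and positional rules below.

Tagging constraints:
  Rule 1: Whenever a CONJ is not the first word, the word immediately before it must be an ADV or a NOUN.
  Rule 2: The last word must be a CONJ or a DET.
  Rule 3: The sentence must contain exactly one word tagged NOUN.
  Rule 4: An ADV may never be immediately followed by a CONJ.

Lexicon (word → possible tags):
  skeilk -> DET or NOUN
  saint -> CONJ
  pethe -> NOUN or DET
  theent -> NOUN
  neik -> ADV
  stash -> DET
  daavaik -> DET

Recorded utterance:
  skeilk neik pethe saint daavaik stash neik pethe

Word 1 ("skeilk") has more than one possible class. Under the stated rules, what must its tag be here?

DET

Candidates per position — 1:skeilk {DET,NOUN}; 2:neik {ADV}; 3:pethe {NOUN,DET}; 4:saint {CONJ}; 5:daavaik {DET}; 6:stash {DET}; 7:neik {ADV}; 8:pethe {NOUN,DET}.
At position 3, choosing DET makes rule 1 impossible to satisfy; hence NOUN.
At position 8, choosing NOUN makes rule 2 impossible to satisfy; hence DET.
At position 1, choosing NOUN makes rule 3 impossible to satisfy; hence DET.
So the tagging must be: DET ADV NOUN CONJ DET DET ADV DET.
Rule-by-rule: rule 1 satisfied; rule 2 satisfied; rule 3 satisfied; rule 4 satisfied.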